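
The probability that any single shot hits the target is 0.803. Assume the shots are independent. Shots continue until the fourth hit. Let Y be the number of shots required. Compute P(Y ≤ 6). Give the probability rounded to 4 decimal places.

0.9048

Finishing within 6 shots ⇔ at least 4 successes in the first 6. With X ~ Binomial(6, 0.803), P(Y ≤ 6) = 1 − P(X ≤ 3).
  k=0: C(6,0)·0.803^0·0.197^6 = 0.000058
  k=1: C(6,1)·0.803^1·0.197^5 = 0.001430
  k=2: C(6,2)·0.803^2·0.197^4 = 0.014568
  k=3: C(6,3)·0.803^3·0.197^3 = 0.079173
1 − 0.095228 = 0.904772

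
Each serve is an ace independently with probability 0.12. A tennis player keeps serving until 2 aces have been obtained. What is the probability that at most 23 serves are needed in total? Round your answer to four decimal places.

0.7814

Finishing within 23 serves ⇔ at least 2 successes in the first 23. With X ~ Binomial(23, 0.12), P(Y ≤ 23) = 1 − P(X ≤ 1).
  k=0: C(23,0)·0.12^0·0.88^23 = 0.052857
  k=1: C(23,1)·0.12^1·0.88^22 = 0.165778
1 − 0.218635 = 0.781365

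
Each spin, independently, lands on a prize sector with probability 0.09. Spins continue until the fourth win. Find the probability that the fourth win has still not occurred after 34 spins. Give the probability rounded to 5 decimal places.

0.63331

Needing more than 34 spins ⇔ fewer than 4 successes in the first 34. With X ~ Binomial(34, 0.09), P(Y > 34) = P(X ≤ 3).
  k=0: C(34,0)·0.09^0·0.91^34 = 0.0404956
  k=1: C(34,1)·0.09^1·0.91^33 = 0.1361719
  k=2: C(34,2)·0.09^2·0.91^32 = 0.2222145
  k=3: C(34,3)·0.09^3·0.91^31 = 0.2344241
P(X ≤ 3) = 0.6333060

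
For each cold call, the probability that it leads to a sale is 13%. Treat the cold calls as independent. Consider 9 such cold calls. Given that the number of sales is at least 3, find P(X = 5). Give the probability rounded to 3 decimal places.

0.027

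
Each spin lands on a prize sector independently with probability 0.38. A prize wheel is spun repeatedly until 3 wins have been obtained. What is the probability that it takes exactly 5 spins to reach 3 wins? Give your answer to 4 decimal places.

Y = trial on which the third success occurs; negative binomial, r=3, p=0.38.
P(Y=5) = C(4,2) · p^3 · (1−p)^2
= 6 · 0.054872 · 0.3844 = 0.126557

0.1266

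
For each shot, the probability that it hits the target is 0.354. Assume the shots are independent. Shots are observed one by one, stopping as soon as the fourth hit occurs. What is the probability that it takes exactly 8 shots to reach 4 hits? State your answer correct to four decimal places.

Y = trial on which the fourth success occurs; negative binomial, r=4, p=0.354.
P(Y=8) = C(7,3) · p^4 · (1−p)^4
= 35 · 0.015704 · 0.17415 = 0.095722

0.0957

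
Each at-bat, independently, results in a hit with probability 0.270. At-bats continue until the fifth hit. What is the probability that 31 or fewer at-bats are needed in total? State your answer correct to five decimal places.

0.94829

Finishing within 31 at-bats ⇔ at least 5 successes in the first 31. With X ~ Binomial(31, 0.27), P(Y ≤ 31) = 1 − P(X ≤ 4).
  k=0: C(31,0)·0.27^0·0.73^31 = 0.0000579
  k=1: C(31,1)·0.27^1·0.73^30 = 0.0006644
  k=2: C(31,2)·0.27^2·0.73^29 = 0.0036859
  k=3: C(31,3)·0.27^3·0.73^28 = 0.0131784
  k=4: C(31,4)·0.27^4·0.73^27 = 0.0341193
1 − 0.0517059 = 0.9482941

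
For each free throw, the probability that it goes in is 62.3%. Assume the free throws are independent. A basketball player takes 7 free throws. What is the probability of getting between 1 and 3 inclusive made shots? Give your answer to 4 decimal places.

X ~ Binomial(7, 0.623); P(1 ≤ X ≤ 3) = Σ C(7,k) p^k (1−p)^(7−k) over k:
  k=1: C(7,1)·0.623^1·0.377^6 = 0.012521
  k=2: C(7,2)·0.623^2·0.377^5 = 0.062073
  k=3: C(7,3)·0.623^3·0.377^4 = 0.170961
Total = 0.245555

0.2456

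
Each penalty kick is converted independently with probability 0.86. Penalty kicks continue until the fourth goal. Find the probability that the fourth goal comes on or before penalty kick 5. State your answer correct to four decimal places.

0.8533

Finishing within 5 penalty kicks ⇔ at least 4 successes in the first 5. With X ~ Binomial(5, 0.86), P(Y ≤ 5) = 1 − P(X ≤ 3).
  k=0: C(5,0)·0.86^0·0.14^5 = 0.000054
  k=1: C(5,1)·0.86^1·0.14^4 = 0.001652
  k=2: C(5,2)·0.86^2·0.14^3 = 0.020295
  k=3: C(5,3)·0.86^3·0.14^2 = 0.124667
1 − 0.146667 = 0.853333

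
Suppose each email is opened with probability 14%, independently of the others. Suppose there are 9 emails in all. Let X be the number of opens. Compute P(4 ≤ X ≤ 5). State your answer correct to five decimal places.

X ~ Binomial(9, 0.14); P(4 ≤ X ≤ 5) = Σ C(9,k) p^k (1−p)^(9−k) over k:
  k=4: C(9,4)·0.14^4·0.86^5 = 0.0227706
  k=5: C(9,5)·0.14^5·0.86^4 = 0.0037068
Total = 0.0264775

0.02648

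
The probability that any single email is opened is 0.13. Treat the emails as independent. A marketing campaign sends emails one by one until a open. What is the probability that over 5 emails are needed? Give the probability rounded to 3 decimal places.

Y = number of emails to the first success; geometric, p = 0.13.
P(Y > 5) = P(first 5 all fail) = (1−p)^5 = 0.49842

0.498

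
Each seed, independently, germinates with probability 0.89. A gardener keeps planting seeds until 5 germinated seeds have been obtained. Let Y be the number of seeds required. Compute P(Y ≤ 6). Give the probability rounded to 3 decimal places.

0.866

Finishing within 6 seeds ⇔ at least 5 successes in the first 6. With X ~ Binomial(6, 0.89), P(Y ≤ 6) = 1 − P(X ≤ 4).
  k=0: C(6,0)·0.89^0·0.11^6 = 0.00000
  k=1: C(6,1)·0.89^1·0.11^5 = 0.00009
  k=2: C(6,2)·0.89^2·0.11^4 = 0.00174
  k=3: C(6,3)·0.89^3·0.11^3 = 0.01877
  k=4: C(6,4)·0.89^4·0.11^2 = 0.11388
1 − 0.13447 = 0.86553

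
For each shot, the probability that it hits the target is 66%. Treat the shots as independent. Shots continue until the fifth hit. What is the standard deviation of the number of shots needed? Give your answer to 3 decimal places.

1.976

Y = total shots until the fifth success; negative binomial with r=5, p=0.66.
SD(Y) = √[r(1−p)/p²] = √(3.90266) = 1.97552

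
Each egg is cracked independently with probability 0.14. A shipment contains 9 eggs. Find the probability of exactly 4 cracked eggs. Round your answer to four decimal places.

0.0228

X ~ Binomial(n=9, p=0.14).
P(X=4) = C(9,4) · p^4 · (1−p)^5
= 126 · 0.00038416 · 0.47043 = 0.022771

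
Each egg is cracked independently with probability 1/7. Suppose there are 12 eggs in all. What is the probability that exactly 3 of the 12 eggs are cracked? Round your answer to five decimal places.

X ~ Binomial(n=12, p=0.142857).
P(X=3) = C(12,3) · p^3 · (1−p)^9
= 220 · 0.0029155 · 0.24973 = 0.1601797

0.16018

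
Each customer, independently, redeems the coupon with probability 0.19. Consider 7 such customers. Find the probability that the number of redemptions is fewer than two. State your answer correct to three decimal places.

0.604

X ~ Binomial(7, 0.19); P(X ≤ 1) = Σ C(7,k) p^k (1−p)^(7−k) over k:
  k=0: C(7,0)·0.19^0·0.81^7 = 0.22877
  k=1: C(7,1)·0.19^1·0.81^6 = 0.37563
Total = 0.60440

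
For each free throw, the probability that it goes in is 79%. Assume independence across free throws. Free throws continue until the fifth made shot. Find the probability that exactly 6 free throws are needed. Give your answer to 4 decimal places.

Y = trial on which the fifth success occurs; negative binomial, r=5, p=0.79.
P(Y=6) = C(5,4) · p^5 · (1−p)^1
= 5 · 0.30771 · 0.21 = 0.323091

0.3231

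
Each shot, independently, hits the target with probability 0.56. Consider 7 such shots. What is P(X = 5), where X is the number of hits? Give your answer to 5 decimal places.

X ~ Binomial(n=7, p=0.56).
P(X=5) = C(7,5) · p^5 · (1−p)^2
= 21 · 0.055073 · 0.1936 = 0.2239055

0.22391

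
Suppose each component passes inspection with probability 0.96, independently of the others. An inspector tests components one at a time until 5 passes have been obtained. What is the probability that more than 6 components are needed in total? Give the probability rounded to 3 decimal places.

Needing more than 6 components ⇔ fewer than 5 successes in the first 6. With X ~ Binomial(6, 0.96), P(Y > 6) = P(X ≤ 4).
  k=0: C(6,0)·0.96^0·0.04^6 = 0.00000
  k=1: C(6,1)·0.96^1·0.04^5 = 0.00000
  k=2: C(6,2)·0.96^2·0.04^4 = 0.00004
  k=3: C(6,3)·0.96^3·0.04^3 = 0.00113
  k=4: C(6,4)·0.96^4·0.04^2 = 0.02038
P(X ≤ 4) = 0.02155

0.022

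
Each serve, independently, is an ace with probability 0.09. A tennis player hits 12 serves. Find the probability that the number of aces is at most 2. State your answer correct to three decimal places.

X ~ Binomial(12, 0.09); P(X ≤ 2) = Σ C(12,k) p^k (1−p)^(12−k) over k:
  k=0: C(12,0)·0.09^0·0.91^12 = 0.32248
  k=1: C(12,1)·0.09^1·0.91^11 = 0.38272
  k=2: C(12,2)·0.09^2·0.91^10 = 0.20818
Total = 0.91338

0.913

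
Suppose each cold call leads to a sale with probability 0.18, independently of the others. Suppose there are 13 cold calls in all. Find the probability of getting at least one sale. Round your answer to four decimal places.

0.9242

P(at least one) = 1 − P(none) = 1 − (1 − 0.18)^13
= 1 − 0.075784 = 0.924216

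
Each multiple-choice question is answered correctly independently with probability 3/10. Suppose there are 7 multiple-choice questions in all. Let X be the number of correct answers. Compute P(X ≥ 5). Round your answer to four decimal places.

X ~ Binomial(7, 0.30); P(X ≥ 5) = Σ C(7,k) p^k (1−p)^(7−k) over k:
  k=5: C(7,5)·0.30^5·0.70^2 = 0.025005
  k=6: C(7,6)·0.30^6·0.70^1 = 0.003572
  k=7: C(7,7)·0.30^7·0.70^0 = 0.000219
Total = 0.028796

0.0288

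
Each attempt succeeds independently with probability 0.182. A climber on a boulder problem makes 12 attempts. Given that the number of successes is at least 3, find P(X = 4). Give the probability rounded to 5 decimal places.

0.28849

X ~ Binomial(12, 0.182). Want P(X=4 | X≥3) = P(X=4) / P(X≥3).
P(X=4) = C(12,4)·0.182^4·0.818^8 = 0.1088722
P(X≥3) = 1 − 0.0897511 − 0.2396288 − 0.2932377 = 0.3773825
Ratio = 0.1088722 / 0.3773825 = 0.2884931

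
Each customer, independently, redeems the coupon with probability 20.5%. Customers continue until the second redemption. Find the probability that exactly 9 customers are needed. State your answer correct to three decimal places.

0.067

Y = trial on which the second success occurs; negative binomial, r=2, p=0.205.
P(Y=9) = C(8,1) · p^2 · (1−p)^7
= 8 · 0.042025 · 0.20071 = 0.06748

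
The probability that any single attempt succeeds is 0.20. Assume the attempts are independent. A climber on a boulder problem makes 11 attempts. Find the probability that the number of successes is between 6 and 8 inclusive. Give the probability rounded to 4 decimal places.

0.0116

X ~ Binomial(11, 0.20); P(6 ≤ X ≤ 8) = Σ C(11,k) p^k (1−p)^(11−k) over k:
  k=6: C(11,6)·0.20^6·0.80^5 = 0.009689
  k=7: C(11,7)·0.20^7·0.80^4 = 0.001730
  k=8: C(11,8)·0.20^8·0.80^3 = 0.000216
Total = 0.011635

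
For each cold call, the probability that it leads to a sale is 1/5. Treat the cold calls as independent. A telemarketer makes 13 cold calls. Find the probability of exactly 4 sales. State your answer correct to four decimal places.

0.1535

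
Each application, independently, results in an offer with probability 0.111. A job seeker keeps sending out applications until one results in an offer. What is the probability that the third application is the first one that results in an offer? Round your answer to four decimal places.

Geometric (trials to first success), p = 0.111.
P(Y = 3) = (1−p)^2 · p = 0.79032 · 0.111 = 0.087726

0.0877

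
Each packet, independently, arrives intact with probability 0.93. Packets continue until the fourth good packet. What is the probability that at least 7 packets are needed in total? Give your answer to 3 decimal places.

0.006

Needing more than 6 packets ⇔ fewer than 4 successes in the first 6. With X ~ Binomial(6, 0.93), P(Y > 6) = P(X ≤ 3).
  k=0: C(6,0)·0.93^0·0.07^6 = 0.00000
  k=1: C(6,1)·0.93^1·0.07^5 = 0.00001
  k=2: C(6,2)·0.93^2·0.07^4 = 0.00031
  k=3: C(6,3)·0.93^3·0.07^3 = 0.00552
P(X ≤ 3) = 0.00584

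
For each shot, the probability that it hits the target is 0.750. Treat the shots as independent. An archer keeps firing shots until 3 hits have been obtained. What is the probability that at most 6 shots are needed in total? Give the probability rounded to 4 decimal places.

0.9624

Finishing within 6 shots ⇔ at least 3 successes in the first 6. With X ~ Binomial(6, 0.75), P(Y ≤ 6) = 1 − P(X ≤ 2).
  k=0: C(6,0)·0.75^0·0.25^6 = 0.000244
  k=1: C(6,1)·0.75^1·0.25^5 = 0.004395
  k=2: C(6,2)·0.75^2·0.25^4 = 0.032959
1 − 0.037598 = 0.962402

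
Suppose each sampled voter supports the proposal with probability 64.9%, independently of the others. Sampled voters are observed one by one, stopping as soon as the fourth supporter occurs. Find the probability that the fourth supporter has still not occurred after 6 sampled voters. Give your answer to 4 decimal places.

Needing more than 6 sampled voters ⇔ fewer than 4 successes in the first 6. With X ~ Binomial(6, 0.649), P(Y > 6) = P(X ≤ 3).
  k=0: C(6,0)·0.649^0·0.351^6 = 0.001870
  k=1: C(6,1)·0.649^1·0.351^5 = 0.020746
  k=2: C(6,2)·0.649^2·0.351^4 = 0.095898
  k=3: C(6,3)·0.649^3·0.351^3 = 0.236421
P(X ≤ 3) = 0.354934

0.3549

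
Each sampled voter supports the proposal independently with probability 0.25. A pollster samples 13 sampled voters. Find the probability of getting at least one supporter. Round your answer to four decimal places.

P(at least one) = 1 − P(none) = 1 − (1 − 0.25)^13
= 1 − 0.023757 = 0.976243

0.9762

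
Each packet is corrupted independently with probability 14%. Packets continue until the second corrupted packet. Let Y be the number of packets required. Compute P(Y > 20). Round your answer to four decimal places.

0.2084

Needing more than 20 packets ⇔ fewer than 2 successes in the first 20. With X ~ Binomial(20, 0.14), P(Y > 20) = P(X ≤ 1).
  k=0: C(20,0)·0.14^0·0.86^20 = 0.048974
  k=1: C(20,1)·0.14^1·0.86^19 = 0.159451
P(X ≤ 1) = 0.208426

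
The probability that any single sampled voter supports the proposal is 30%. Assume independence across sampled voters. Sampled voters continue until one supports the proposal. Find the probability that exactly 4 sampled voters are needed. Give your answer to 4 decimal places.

Geometric (trials to first success), p = 0.30.
P(Y = 4) = (1−p)^3 · p = 0.343 · 0.30 = 0.102900

0.1029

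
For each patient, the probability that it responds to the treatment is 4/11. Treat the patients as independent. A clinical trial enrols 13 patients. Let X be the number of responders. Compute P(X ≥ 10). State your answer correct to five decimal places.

X ~ Binomial(13, 0.363636); P(X ≥ 10) = Σ C(13,k) p^k (1−p)^(13−k) over k:
  k=10: C(13,10)·0.363636^10·0.636364^3 = 0.0029796
  k=11: C(13,11)·0.363636^11·0.636364^2 = 0.0004644
  k=12: C(13,12)·0.363636^12·0.636364^1 = 0.0000442
  k=13: C(13,13)·0.363636^13·0.636364^0 = 0.0000019
Total = 0.0034901

0.00349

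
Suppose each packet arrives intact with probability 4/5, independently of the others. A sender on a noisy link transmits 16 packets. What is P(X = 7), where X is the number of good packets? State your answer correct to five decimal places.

0.00123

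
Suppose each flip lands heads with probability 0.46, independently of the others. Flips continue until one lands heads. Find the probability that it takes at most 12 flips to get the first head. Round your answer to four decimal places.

Y = number of flips to the first success; geometric, p = 0.46.
P(Y ≤ 12) = 1 − (1−p)^12 = 1 − 0.000615 = 0.999385

0.9994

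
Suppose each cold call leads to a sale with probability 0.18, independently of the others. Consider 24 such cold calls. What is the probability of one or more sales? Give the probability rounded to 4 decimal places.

P(at least one) = 1 − P(none) = 1 − (1 − 0.18)^24
= 1 − 0.008541 = 0.991459

0.9915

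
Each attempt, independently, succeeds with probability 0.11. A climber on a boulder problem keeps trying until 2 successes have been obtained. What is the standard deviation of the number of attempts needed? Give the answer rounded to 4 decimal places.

12.1288

Y = total attempts until the second success; negative binomial with r=2, p=0.11.
SD(Y) = √[r(1−p)/p²] = √(147.107438) = 12.128786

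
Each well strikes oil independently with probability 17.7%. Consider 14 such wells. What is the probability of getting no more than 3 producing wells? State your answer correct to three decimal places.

X ~ Binomial(14, 0.177); P(X ≤ 3) = Σ C(14,k) p^k (1−p)^(14−k) over k:
  k=0: C(14,0)·0.177^0·0.823^14 = 0.06540
  k=1: C(14,1)·0.177^1·0.823^13 = 0.19692
  k=2: C(14,2)·0.177^2·0.823^12 = 0.27529
  k=3: C(14,3)·0.177^3·0.823^11 = 0.23682
Total = 0.77443

0.774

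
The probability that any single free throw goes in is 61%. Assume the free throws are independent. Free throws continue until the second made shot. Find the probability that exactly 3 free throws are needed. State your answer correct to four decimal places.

Y = trial on which the second success occurs; negative binomial, r=2, p=0.61.
P(Y=3) = C(2,1) · p^2 · (1−p)^1
= 2 · 0.3721 · 0.39 = 0.290238

0.2902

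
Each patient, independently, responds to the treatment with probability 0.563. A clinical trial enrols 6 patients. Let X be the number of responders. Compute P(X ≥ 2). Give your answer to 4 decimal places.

0.9392

X ~ Binomial(6, 0.563); P(X ≥ 2) = Σ C(6,k) p^k (1−p)^(6−k) over k:
  k=2: C(6,2)·0.563^2·0.437^4 = 0.173394
  k=3: C(6,3)·0.563^3·0.437^3 = 0.297851
  k=4: C(6,4)·0.563^4·0.437^2 = 0.287798
  k=5: C(6,5)·0.563^5·0.437^1 = 0.148311
  k=6: C(6,6)·0.563^6·0.437^0 = 0.031846
Total = 0.939200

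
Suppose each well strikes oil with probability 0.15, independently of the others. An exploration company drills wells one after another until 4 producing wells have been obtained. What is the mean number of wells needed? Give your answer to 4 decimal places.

Y = total wells until the fourth success; negative binomial with r=4, p=0.15.
E[Y] = r / p = 4 / 0.15 = 26.666667

26.6667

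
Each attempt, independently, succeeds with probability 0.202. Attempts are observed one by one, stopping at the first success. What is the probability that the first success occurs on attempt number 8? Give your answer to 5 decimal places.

0.04163

Geometric (trials to first success), p = 0.202.
P(Y = 8) = (1−p)^7 · p = 0.20607 · 0.202 = 0.0416267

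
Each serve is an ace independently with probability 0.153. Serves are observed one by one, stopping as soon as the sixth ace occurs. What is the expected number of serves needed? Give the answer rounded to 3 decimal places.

Y = total serves until the sixth success; negative binomial with r=6, p=0.153.
E[Y] = r / p = 6 / 0.153 = 39.21569

39.216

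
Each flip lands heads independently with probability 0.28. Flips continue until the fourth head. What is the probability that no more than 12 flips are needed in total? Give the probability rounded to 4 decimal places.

0.4452

Finishing within 12 flips ⇔ at least 4 successes in the first 12. With X ~ Binomial(12, 0.28), P(Y ≤ 12) = 1 − P(X ≤ 3).
  k=0: C(12,0)·0.28^0·0.72^12 = 0.019408
  k=1: C(12,1)·0.28^1·0.72^11 = 0.090573
  k=2: C(12,2)·0.28^2·0.72^10 = 0.193725
  k=3: C(12,3)·0.28^3·0.72^9 = 0.251125
1 − 0.554830 = 0.445170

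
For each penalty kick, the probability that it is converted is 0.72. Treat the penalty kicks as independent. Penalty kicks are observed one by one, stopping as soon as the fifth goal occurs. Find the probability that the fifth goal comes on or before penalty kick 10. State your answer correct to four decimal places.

0.9658

Finishing within 10 penalty kicks ⇔ at least 5 successes in the first 10. With X ~ Binomial(10, 0.72), P(Y ≤ 10) = 1 − P(X ≤ 4).
  k=0: C(10,0)·0.72^0·0.28^10 = 0.000003
  k=1: C(10,1)·0.72^1·0.28^9 = 0.000076
  k=2: C(10,2)·0.72^2·0.28^8 = 0.000881
  k=3: C(10,3)·0.72^3·0.28^7 = 0.006043
  k=4: C(10,4)·0.72^4·0.28^6 = 0.027196
1 − 0.034199 = 0.965801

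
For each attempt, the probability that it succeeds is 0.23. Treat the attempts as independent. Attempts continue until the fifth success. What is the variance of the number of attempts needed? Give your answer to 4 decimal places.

Y = total attempts until the fifth success; negative binomial with r=5, p=0.23.
Var(Y) = r(1−p)/p² = 5·0.77 / 0.23² = 72.778828

72.7788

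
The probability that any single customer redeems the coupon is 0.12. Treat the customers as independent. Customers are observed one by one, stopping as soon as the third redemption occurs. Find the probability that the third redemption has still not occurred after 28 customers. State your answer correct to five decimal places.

Needing more than 28 customers ⇔ fewer than 3 successes in the first 28. With X ~ Binomial(28, 0.12), P(Y > 28) = P(X ≤ 2).
  k=0: C(28,0)·0.12^0·0.88^28 = 0.0278943
  k=1: C(28,1)·0.12^1·0.88^27 = 0.1065054
  k=2: C(28,2)·0.12^2·0.88^26 = 0.1960667
P(X ≤ 2) = 0.3304663

0.33047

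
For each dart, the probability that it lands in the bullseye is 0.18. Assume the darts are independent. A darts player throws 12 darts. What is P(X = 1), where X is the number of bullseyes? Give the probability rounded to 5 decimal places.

0.24345

X ~ Binomial(n=12, p=0.18).
P(X=1) = C(12,1) · p^1 · (1−p)^11
= 12 · 0.18 · 0.11271 = 0.2434480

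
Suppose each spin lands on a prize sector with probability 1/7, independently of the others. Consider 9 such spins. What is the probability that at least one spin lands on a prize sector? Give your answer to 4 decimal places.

P(at least one) = 1 − P(none) = 1 − (1 − 0.142857)^9
= 1 − 0.249735 = 0.750265

0.7503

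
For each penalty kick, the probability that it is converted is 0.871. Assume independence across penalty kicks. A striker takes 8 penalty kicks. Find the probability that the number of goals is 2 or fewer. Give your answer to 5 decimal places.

X ~ Binomial(8, 0.871); P(X ≤ 2) = Σ C(8,k) p^k (1−p)^(8−k) over k:
  k=0: C(8,0)·0.871^0·0.129^8 = 0.0000001
  k=1: C(8,1)·0.871^1·0.129^7 = 0.0000041
  k=2: C(8,2)·0.871^2·0.129^6 = 0.0000979
Total = 0.0001021

0.00010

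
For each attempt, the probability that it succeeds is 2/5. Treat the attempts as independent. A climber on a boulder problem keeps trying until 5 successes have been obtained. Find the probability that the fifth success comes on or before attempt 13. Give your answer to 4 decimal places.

0.6470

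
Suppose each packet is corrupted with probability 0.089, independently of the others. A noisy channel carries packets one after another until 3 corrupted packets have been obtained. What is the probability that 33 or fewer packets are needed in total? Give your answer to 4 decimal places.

0.5726

Finishing within 33 packets ⇔ at least 3 successes in the first 33. With X ~ Binomial(33, 0.089), P(Y ≤ 33) = 1 − P(X ≤ 2).
  k=0: C(33,0)·0.089^0·0.911^33 = 0.046143
  k=1: C(33,1)·0.089^1·0.911^32 = 0.148762
  k=2: C(33,2)·0.089^2·0.911^31 = 0.232532
1 − 0.427438 = 0.572562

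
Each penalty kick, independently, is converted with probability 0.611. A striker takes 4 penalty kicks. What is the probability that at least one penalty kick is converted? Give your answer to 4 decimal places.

0.9771

P(at least one) = 1 − P(none) = 1 − (1 − 0.611)^4
= 1 − 0.022898 = 0.977102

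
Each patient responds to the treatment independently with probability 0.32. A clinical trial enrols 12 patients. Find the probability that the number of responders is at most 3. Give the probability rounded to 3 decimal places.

0.432

X ~ Binomial(12, 0.32); P(X ≤ 3) = Σ C(12,k) p^k (1−p)^(12−k) over k:
  k=0: C(12,0)·0.32^0·0.68^12 = 0.00977
  k=1: C(12,1)·0.32^1·0.68^11 = 0.05520
  k=2: C(12,2)·0.32^2·0.68^10 = 0.14287
  k=3: C(12,3)·0.32^3·0.68^9 = 0.22411
Total = 0.43195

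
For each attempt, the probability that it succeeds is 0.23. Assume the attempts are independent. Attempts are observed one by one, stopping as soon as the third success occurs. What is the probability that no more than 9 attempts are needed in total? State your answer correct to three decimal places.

Finishing within 9 attempts ⇔ at least 3 successes in the first 9. With X ~ Binomial(9, 0.23), P(Y ≤ 9) = 1 − P(X ≤ 2).
  k=0: C(9,0)·0.23^0·0.77^9 = 0.09515
  k=1: C(9,1)·0.23^1·0.77^8 = 0.25580
  k=2: C(9,2)·0.23^2·0.77^7 = 0.30563
1 − 0.65658 = 0.34342

0.343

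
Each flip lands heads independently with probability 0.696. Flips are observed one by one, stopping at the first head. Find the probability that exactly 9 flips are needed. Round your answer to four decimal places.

0.0001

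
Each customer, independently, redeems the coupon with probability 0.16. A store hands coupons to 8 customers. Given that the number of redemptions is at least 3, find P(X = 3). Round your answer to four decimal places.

0.7825

X ~ Binomial(8, 0.16). Want P(X=3 | X≥3) = P(X=3) / P(X≥3).
P(X=3) = C(8,3)·0.16^3·0.84^5 = 0.095928
P(X≥3) = 1 − 0.247876 − 0.377716 − 0.251810 = 0.122598
Ratio = 0.095928 / 0.122598 = 0.782458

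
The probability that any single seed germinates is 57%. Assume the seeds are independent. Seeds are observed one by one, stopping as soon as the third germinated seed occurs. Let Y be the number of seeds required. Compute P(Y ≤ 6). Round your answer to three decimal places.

0.777

Finishing within 6 seeds ⇔ at least 3 successes in the first 6. With X ~ Binomial(6, 0.57), P(Y ≤ 6) = 1 − P(X ≤ 2).
  k=0: C(6,0)·0.57^0·0.43^6 = 0.00632
  k=1: C(6,1)·0.57^1·0.43^5 = 0.05028
  k=2: C(6,2)·0.57^2·0.43^4 = 0.16662
1 − 0.22321 = 0.77679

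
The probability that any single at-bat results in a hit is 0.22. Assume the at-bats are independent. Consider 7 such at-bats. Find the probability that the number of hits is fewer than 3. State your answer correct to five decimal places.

0.81592

X ~ Binomial(7, 0.22); P(X ≤ 2) = Σ C(7,k) p^k (1−p)^(7−k) over k:
  k=0: C(7,0)·0.22^0·0.78^7 = 0.1756557
  k=1: C(7,1)·0.22^1·0.78^6 = 0.3468074
  k=2: C(7,2)·0.22^2·0.78^5 = 0.2934524
Total = 0.8159155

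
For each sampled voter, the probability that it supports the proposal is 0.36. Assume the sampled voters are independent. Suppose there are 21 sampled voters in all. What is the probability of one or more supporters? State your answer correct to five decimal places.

0.99991

P(at least one) = 1 − P(none) = 1 − (1 − 0.36)^21
= 1 − 0.0000851 = 0.9999149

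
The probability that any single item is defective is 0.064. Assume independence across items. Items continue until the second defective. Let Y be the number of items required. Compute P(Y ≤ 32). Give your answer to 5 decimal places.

0.61598

Finishing within 32 items ⇔ at least 2 successes in the first 32. With X ~ Binomial(32, 0.064), P(Y ≤ 32) = 1 − P(X ≤ 1).
  k=0: C(32,0)·0.064^0·0.936^32 = 0.1204556
  k=1: C(32,1)·0.064^1·0.936^31 = 0.2635611
1 − 0.3840167 = 0.6159833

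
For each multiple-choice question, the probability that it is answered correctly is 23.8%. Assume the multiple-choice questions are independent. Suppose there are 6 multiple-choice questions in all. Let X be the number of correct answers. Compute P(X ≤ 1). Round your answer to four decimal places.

0.5626

X ~ Binomial(6, 0.238); P(X ≤ 1) = Σ C(6,k) p^k (1−p)^(6−k) over k:
  k=0: C(6,0)·0.238^0·0.762^6 = 0.195763
  k=1: C(6,1)·0.238^1·0.762^5 = 0.366862
Total = 0.562625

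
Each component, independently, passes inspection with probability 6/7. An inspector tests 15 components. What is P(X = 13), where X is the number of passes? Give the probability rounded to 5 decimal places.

0.28886

X ~ Binomial(n=15, p=0.857143).
P(X=13) = C(15,13) · p^13 · (1−p)^2
= 105 · 0.1348 · 0.020408 = 0.2888584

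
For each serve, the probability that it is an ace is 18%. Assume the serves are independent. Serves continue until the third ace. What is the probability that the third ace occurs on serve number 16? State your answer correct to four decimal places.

Y = trial on which the third success occurs; negative binomial, r=3, p=0.18.
P(Y=16) = C(15,2) · p^3 · (1−p)^13
= 105 · 0.005832 · 0.075784 = 0.046407

0.0464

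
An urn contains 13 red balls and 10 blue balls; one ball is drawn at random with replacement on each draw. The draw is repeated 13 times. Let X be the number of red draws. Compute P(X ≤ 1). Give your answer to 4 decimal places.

X ~ Binomial(13, 0.565217); P(X ≤ 1) = Σ C(13,k) p^k (1−p)^(13−k) over k:
  k=0: C(13,0)·0.565217^0·0.434783^13 = 0.000020
  k=1: C(13,1)·0.565217^1·0.434783^12 = 0.000335
Total = 0.000355

0.0004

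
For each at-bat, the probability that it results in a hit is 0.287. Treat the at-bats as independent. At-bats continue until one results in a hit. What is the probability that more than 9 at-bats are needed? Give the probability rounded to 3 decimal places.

0.048

Y = number of at-bats to the first success; geometric, p = 0.287.
P(Y > 9) = P(first 9 all fail) = (1−p)^9 = 0.04762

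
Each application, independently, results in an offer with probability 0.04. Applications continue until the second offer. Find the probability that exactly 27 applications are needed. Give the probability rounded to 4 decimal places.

0.0150

Y = trial on which the second success occurs; negative binomial, r=2, p=0.04.
P(Y=27) = C(26,1) · p^2 · (1−p)^25
= 26 · 0.0016 · 0.3604 = 0.014993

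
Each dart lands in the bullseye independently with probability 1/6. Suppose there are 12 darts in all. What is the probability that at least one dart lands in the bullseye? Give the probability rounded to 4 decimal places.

0.8878

P(at least one) = 1 − P(none) = 1 − (1 − 0.166667)^12
= 1 − 0.112157 = 0.887843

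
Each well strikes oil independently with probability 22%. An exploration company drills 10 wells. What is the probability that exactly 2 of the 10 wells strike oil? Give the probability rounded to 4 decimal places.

0.2984

X ~ Binomial(n=10, p=0.22).
P(X=2) = C(10,2) · p^2 · (1−p)^8
= 45 · 0.0484 · 0.13701 = 0.298411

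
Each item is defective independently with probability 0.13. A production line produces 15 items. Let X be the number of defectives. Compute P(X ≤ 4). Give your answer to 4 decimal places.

0.9639

X ~ Binomial(15, 0.13); P(X ≤ 4) = Σ C(15,k) p^k (1−p)^(15−k) over k:
  k=0: C(15,0)·0.13^0·0.87^15 = 0.123819
  k=1: C(15,1)·0.13^1·0.87^14 = 0.277526
  k=2: C(15,2)·0.13^2·0.87^13 = 0.290286
  k=3: C(15,3)·0.13^3·0.87^12 = 0.187963
  k=4: C(15,4)·0.13^4·0.87^11 = 0.084259
Total = 0.963854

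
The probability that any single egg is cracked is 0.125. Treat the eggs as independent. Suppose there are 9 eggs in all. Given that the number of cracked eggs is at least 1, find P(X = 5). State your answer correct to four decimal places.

X ~ Binomial(9, 0.125). Want P(X=5 | X≥1) = P(X=5) / P(X≥1).
P(X=5) = C(9,5)·0.125^5·0.875^4 = 0.002254
P(X≥1) = 1 − 0.300658 = 0.699342
Ratio = 0.002254 / 0.699342 = 0.003223

0.0032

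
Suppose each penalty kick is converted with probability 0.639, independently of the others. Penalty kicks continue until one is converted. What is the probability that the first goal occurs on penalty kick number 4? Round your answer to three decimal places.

Geometric (trials to first success), p = 0.639.
P(Y = 4) = (1−p)^3 · p = 0.047046 · 0.639 = 0.03006

0.030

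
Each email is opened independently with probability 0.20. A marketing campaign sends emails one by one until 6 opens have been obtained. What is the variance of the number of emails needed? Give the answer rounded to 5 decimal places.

Y = total emails until the sixth success; negative binomial with r=6, p=0.20.
Var(Y) = r(1−p)/p² = 6·0.80 / 0.20² = 120.0000000

120.00000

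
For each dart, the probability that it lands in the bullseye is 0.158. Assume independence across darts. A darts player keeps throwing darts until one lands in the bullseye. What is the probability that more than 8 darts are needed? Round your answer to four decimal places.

0.2526

Y = number of darts to the first success; geometric, p = 0.158.
P(Y > 8) = P(first 8 all fail) = (1−p)^8 = 0.252637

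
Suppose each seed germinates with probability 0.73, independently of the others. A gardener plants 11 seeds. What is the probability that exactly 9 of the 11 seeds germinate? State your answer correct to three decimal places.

X ~ Binomial(n=11, p=0.73).
P(X=9) = C(11,9) · p^9 · (1−p)^2
= 55 · 0.058872 · 0.0729 = 0.23605

0.236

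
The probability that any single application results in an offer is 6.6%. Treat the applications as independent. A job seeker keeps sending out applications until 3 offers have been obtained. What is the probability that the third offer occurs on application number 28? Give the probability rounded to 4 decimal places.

Y = trial on which the third success occurs; negative binomial, r=3, p=0.066.
P(Y=28) = C(27,2) · p^3 · (1−p)^25
= 351 · 0.0002875 · 0.18141 = 0.018307

0.0183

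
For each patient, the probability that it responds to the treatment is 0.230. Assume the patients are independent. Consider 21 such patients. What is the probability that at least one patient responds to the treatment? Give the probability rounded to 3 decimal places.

0.996

P(at least one) = 1 − P(none) = 1 − (1 − 0.23)^21
= 1 − 0.00413 = 0.99587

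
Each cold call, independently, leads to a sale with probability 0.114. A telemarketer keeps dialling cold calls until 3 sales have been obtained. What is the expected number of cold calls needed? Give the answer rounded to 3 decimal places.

26.316

Y = total cold calls until the third success; negative binomial with r=3, p=0.114.
E[Y] = r / p = 3 / 0.114 = 26.31579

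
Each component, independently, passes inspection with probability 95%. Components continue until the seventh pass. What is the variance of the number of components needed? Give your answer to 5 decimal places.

Y = total components until the seventh success; negative binomial with r=7, p=0.95.
Var(Y) = r(1−p)/p² = 7·0.05 / 0.95² = 0.3878116

0.38781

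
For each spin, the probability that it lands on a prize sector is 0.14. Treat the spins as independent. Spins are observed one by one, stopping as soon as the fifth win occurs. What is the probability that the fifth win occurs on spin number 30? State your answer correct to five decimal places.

0.02943

Y = trial on which the fifth success occurs; negative binomial, r=5, p=0.14.
P(Y=30) = C(29,4) · p^5 · (1−p)^25
= 23751 · 5.3782e-05 · 0.023039 = 0.0294295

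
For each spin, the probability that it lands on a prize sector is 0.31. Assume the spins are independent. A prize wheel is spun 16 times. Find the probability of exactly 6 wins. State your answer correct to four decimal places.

X ~ Binomial(n=16, p=0.31).
P(X=6) = C(16,6) · p^6 · (1−p)^10
= 8008 · 0.0008875 · 0.024462 = 0.173854

0.1739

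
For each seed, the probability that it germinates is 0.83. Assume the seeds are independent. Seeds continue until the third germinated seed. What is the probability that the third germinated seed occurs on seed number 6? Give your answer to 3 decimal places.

Y = trial on which the third success occurs; negative binomial, r=3, p=0.83.
P(Y=6) = C(5,2) · p^3 · (1−p)^3
= 10 · 0.57179 · 0.004913 = 0.02809

0.028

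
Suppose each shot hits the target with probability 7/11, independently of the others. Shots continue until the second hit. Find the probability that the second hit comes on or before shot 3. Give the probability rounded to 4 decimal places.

Finishing within 3 shots ⇔ at least 2 successes in the first 3. With X ~ Binomial(3, 0.636364), P(Y ≤ 3) = 1 − P(X ≤ 1).
  k=0: C(3,0)·0.636364^0·0.363636^3 = 0.048084
  k=1: C(3,1)·0.636364^1·0.363636^2 = 0.252442
1 − 0.300526 = 0.699474

0.6995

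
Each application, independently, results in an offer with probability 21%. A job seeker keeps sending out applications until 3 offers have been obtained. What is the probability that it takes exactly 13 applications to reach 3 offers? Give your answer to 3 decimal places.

0.058

Y = trial on which the third success occurs; negative binomial, r=3, p=0.21.
P(Y=13) = C(12,2) · p^3 · (1−p)^10
= 66 · 0.009261 · 0.094683 = 0.05787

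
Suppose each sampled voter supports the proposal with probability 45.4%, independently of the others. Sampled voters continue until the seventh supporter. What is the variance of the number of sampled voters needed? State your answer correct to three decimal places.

18.543

Y = total sampled voters until the seventh success; negative binomial with r=7, p=0.454.
Var(Y) = r(1−p)/p² = 7·0.546 / 0.454² = 18.54296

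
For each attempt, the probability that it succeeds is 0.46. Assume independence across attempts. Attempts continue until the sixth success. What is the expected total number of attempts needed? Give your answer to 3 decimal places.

Y = total attempts until the sixth success; negative binomial with r=6, p=0.46.
E[Y] = r / p = 6 / 0.46 = 13.04348

13.043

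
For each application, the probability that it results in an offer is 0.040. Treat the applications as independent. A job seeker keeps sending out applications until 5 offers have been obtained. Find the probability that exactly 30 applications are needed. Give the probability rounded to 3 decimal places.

0.001

Y = trial on which the fifth success occurs; negative binomial, r=5, p=0.04.
P(Y=30) = C(29,4) · p^5 · (1−p)^25
= 23751 · 1.024e-07 · 0.3604 = 0.00088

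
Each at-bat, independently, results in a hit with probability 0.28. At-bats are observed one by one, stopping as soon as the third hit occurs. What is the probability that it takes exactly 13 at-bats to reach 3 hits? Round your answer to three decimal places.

0.054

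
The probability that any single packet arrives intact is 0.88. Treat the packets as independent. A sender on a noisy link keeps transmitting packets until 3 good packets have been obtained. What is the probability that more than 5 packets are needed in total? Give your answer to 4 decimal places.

0.0143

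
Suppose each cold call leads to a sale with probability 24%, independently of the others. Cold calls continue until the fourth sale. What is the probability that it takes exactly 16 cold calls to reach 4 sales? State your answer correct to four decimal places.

Y = trial on which the fourth success occurs; negative binomial, r=4, p=0.24.
P(Y=16) = C(15,3) · p^4 · (1−p)^12
= 455 · 0.0033178 · 0.037133 = 0.056056

0.0561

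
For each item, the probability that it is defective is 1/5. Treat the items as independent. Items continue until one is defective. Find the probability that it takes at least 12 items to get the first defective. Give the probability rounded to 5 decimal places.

Y = number of items to the first success; geometric, p = 0.20.
P(Y > 11) = P(first 11 all fail) = (1−p)^11 = 0.0858993

0.08590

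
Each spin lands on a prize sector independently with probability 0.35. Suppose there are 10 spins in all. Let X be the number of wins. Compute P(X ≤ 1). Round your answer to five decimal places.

0.08595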